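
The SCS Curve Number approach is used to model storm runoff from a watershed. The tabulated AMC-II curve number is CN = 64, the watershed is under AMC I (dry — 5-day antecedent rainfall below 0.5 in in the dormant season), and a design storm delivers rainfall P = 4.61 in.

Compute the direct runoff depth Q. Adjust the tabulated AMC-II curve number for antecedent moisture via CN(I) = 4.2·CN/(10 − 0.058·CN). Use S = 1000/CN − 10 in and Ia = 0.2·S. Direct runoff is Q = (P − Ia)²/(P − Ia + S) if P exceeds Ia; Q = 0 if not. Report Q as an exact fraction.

Dry (AMC I): CN(I) = 4.2·64/(10 − 0.058·64) = (1344/5)/(786/125) = 5600/131 ≈ 42.748
Retention S: 1000/CN − 10 with CN=42.748 → S = 375/28 ≈ 13.393 in
Ia = 0.2S: 0.2·13.393 = 2.679 in (exactly 75/28)
P − Ia = 4.610 − 2.679 = 338/175 ≈ 1.931 in (> 0, runoff occurs)
Q: (338/175)² ÷ (10727/700) = 456976/1877225 in (≈ 0.243 in)

Q = 456976/1877225 in ≈ 0.243 in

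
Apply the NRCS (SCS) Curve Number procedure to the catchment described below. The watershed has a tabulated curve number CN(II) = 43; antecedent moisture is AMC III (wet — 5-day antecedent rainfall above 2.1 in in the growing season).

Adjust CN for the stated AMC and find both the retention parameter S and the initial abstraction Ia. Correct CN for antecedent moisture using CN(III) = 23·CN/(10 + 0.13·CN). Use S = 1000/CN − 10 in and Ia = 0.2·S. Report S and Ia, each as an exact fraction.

Adjust CN=43 to AMC III: 23·43/(10 + 0.13·43) → 989 ÷ (1559/100) = 98900/1559 ≈ 63.438
S = 1000/(98900/1559) − 10 = 5700/989 in ≈ 5.763 in
Ia = 0.2·(5700/989) = 1140/989 in ≈ 1.153 in

S = 5700/989 in ≈ 5.763 in; Ia = 1140/989 in ≈ 1.153 in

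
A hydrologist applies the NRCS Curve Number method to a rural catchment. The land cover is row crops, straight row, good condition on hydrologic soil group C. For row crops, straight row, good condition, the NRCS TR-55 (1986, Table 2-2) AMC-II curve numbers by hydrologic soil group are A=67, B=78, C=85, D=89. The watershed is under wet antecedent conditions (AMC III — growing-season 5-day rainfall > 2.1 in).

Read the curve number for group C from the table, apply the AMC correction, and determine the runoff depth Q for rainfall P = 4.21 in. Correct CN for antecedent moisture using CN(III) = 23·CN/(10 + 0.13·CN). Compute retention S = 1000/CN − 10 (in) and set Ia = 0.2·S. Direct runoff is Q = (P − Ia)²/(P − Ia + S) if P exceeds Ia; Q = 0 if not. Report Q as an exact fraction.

NRCS table: row crops, straight row, good condition, soil group C → CN(II) = 85
Adjust CN=85 to AMC III: 23·85/(10 + 0.13·85) → 1955 ÷ (421/20) = 39100/421 ≈ 92.874
S = 1000/(39100/421) − 10 = 300/391 in ≈ 0.767 in
Ia = 0.2S: 0.2·0.767 = 0.153 in (exactly 60/391)
P − Ia = 4.210 − 0.153 = 158611/39100 ≈ 4.057 in (> 0, runoff occurs)
Runoff Q = (P−Ia)²/(P−Ia+S) = (4.057)²/(4.057+0.767) = 25157449321/7374690100 ≈ 3.411 in

Q = 25157449321/7374690100 in ≈ 3.411 in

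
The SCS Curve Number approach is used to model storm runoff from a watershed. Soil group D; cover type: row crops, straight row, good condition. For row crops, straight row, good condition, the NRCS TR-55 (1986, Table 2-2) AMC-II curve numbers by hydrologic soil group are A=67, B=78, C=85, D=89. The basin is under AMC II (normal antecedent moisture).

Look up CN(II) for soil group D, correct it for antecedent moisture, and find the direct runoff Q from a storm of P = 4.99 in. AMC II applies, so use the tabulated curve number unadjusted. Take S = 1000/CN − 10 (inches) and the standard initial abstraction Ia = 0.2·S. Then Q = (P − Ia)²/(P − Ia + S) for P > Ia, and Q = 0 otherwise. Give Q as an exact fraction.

NRCS table: row crops, straight row, good condition, soil group D → CN(II) = 89
AMC II — tabulated CN = 89 applies directly.
S = 1000/89 − 10 = 110/89 in ≈ 1.236 in
Initial abstraction Ia = S/5 = (110/89)/5 = 22/89 ≈ 0.247 in
Excess rainfall: 4.990 − 0.247 = 4.743 in; P > Ia so Q > 0
Q: (42211/8900)² ÷ (53211/8900) = 1781768521/473577900 in (≈ 3.762 in)

Q = 1781768521/473577900 in ≈ 3.762 in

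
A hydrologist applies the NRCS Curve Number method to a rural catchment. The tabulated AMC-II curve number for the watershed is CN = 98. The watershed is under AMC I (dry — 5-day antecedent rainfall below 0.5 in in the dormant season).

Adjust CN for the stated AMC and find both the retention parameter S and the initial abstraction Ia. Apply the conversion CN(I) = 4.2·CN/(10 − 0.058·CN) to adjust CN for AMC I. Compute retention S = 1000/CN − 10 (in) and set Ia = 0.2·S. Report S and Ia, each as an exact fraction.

Dry (AMC I): CN(I) = 4.2·98/(10 − 0.058·98) = (2058/5)/(1079/250) = 102900/1079 ≈ 95.366
S = 1000/(102900/1079) − 10 = 500/1029 in ≈ 0.486 in
Ia = 0.2·(500/1029) = 100/1029 in ≈ 0.097 in

S = 500/1029 in ≈ 0.486 in; Ia = 100/1029 in ≈ 0.097 in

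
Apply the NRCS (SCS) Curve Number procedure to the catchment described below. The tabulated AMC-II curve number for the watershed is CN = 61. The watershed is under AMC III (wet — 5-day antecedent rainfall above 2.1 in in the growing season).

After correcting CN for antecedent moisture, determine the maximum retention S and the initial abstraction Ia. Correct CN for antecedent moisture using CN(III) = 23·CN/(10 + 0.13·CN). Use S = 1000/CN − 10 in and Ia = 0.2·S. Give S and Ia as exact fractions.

S = 3900/1403 in ≈ 2.780 in; Ia = 780/1403 in ≈ 0.556 in

Wet (AMC III): CN(III) = 23·61/(10 + 0.13·61) = 1403/(1793/100) = 140300/1793 ≈ 78.249
Retention S: 1000/CN − 10 with CN=78.249 → S = 3900/1403 ≈ 2.780 in
Ia = 0.2S: 0.2·2.780 = 0.556 in (exactly 780/1403)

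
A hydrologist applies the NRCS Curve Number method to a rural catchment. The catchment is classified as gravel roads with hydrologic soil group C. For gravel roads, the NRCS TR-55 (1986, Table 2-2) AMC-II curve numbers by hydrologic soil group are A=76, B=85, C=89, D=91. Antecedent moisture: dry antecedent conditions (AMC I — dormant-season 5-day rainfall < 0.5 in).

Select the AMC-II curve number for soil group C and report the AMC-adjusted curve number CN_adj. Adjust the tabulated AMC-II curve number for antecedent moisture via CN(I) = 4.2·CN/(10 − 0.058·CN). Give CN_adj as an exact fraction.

CN_adj = 186900/2419 ≈ 77.263

NRCS table: gravel roads, soil group C → CN(II) = 89
CN(I) from CN(II)=89: (4.2·89)/(10 − 0.058·89) = 186900/2419 ≈ 77.263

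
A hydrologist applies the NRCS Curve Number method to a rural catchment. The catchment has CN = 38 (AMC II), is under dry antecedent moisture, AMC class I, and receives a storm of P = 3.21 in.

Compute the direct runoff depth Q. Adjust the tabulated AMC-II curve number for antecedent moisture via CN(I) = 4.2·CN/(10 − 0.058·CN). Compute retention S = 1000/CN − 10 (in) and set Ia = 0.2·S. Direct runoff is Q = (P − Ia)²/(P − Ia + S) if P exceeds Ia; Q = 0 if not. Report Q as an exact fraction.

Q = 0 in ≈ 0.000 in

Adjust CN=38 to AMC I: 4.2·38/(10 − 0.058·38) → (798/5) ÷ (1949/250) = 39900/1949 ≈ 20.472
S = 1000/(39900/1949) − 10 = 15500/399 in ≈ 38.847 in
Ia = 0.2S: 0.2·38.847 = 7.769 in (exactly 3100/399)
P = 3.210 ≤ Ia = 7.769 in: entire storm abstracted, Q = 0.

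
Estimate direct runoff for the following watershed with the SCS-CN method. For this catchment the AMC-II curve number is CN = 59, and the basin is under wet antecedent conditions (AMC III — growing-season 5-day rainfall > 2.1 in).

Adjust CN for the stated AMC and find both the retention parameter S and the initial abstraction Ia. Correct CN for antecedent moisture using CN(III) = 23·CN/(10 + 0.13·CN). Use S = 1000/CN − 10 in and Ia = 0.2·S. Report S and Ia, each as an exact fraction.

CN(III) from CN(II)=59: (23·59)/(10 + 0.13·59) = 135700/1767 ≈ 76.797
Max retention: S = 1000/(135700/1767) − 10 = 4100/1357 in (≈ 3.021 in)
Ia = 0.2S: 0.2·3.021 = 0.604 in (exactly 820/1357)

S = 4100/1357 in ≈ 3.021 in; Ia = 820/1357 in ≈ 0.604 in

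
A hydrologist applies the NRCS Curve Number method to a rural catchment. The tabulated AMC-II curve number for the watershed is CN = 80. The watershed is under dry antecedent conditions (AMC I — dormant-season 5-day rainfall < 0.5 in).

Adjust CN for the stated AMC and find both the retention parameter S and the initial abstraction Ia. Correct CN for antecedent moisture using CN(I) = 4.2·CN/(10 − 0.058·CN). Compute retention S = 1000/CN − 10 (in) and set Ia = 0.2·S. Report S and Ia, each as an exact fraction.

S = 125/21 in ≈ 5.952 in; Ia = 25/21 in ≈ 1.190 in

CN(I) from CN(II)=80: (4.2·80)/(10 − 0.058·80) = 4200/67 ≈ 62.687
Max retention: S = 1000/(4200/67) − 10 = 125/21 in (≈ 5.952 in)
Initial abstraction Ia = S/5 = (125/21)/5 = 25/21 ≈ 1.190 in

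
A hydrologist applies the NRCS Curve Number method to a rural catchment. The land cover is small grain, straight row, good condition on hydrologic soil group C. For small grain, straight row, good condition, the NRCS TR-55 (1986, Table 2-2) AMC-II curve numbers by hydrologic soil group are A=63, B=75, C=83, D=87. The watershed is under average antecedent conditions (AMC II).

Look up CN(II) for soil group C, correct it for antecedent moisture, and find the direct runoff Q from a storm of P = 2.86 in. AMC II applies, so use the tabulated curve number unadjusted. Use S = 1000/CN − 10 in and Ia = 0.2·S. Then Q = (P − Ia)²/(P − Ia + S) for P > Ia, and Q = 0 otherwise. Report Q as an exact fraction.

NRCS table: small grain, straight row, good condition, soil group C → CN(II) = 83
Average conditions: CN = 83 (no AMC adjustment).
Retention S: 1000/CN − 10 with CN=83.000 → S = 170/83 ≈ 2.048 in
Initial abstraction Ia = S/5 = (170/83)/5 = 34/83 ≈ 0.410 in
Since P=2.860 > Ia=0.410: effective rainfall P−Ia = 10169/4150 in
Q = (10169/4150)²/((10169/4150) + 170/83) = (103408561/17222500)/(18669/4150) = 103408561/77476350 in ≈ 1.335 in

Q = 103408561/77476350 in ≈ 1.335 in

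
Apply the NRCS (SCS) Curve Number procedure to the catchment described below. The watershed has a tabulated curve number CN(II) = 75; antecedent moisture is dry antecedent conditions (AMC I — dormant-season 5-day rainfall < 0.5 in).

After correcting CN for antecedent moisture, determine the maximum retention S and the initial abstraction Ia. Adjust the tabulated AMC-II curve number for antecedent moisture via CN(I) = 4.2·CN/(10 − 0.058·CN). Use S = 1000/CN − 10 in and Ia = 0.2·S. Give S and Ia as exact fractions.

Dry (AMC I): CN(I) = 4.2·75/(10 − 0.058·75) = 315/(113/20) = 6300/113 ≈ 55.752
Max retention: S = 1000/(6300/113) − 10 = 500/63 in (≈ 7.937 in)
Initial abstraction Ia = S/5 = (500/63)/5 = 100/63 ≈ 1.587 in

S = 500/63 in ≈ 7.937 in; Ia = 100/63 in ≈ 1.587 in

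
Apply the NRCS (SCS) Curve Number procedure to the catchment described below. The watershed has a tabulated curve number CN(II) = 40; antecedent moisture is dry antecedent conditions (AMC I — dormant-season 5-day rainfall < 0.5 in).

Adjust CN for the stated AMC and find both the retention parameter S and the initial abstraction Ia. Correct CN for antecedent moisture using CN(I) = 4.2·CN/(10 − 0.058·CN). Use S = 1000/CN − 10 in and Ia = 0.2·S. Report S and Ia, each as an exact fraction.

Adjust CN=40 to AMC I: 4.2·40/(10 − 0.058·40) → 168 ÷ (192/25) = 175/8 ≈ 21.875
Max retention: S = 1000/(175/8) − 10 = 250/7 in (≈ 35.714 in)
Initial abstraction Ia = S/5 = (250/7)/5 = 50/7 ≈ 7.143 in

S = 250/7 in ≈ 35.714 in; Ia = 50/7 in ≈ 7.143 in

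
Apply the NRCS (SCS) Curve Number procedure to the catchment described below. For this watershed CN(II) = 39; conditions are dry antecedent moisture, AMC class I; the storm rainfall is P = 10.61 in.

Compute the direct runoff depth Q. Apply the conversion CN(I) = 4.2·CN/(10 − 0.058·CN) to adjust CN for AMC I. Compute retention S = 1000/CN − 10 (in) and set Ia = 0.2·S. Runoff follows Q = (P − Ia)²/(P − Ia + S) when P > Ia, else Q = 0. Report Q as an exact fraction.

Q = 67059763681/271003742100 in ≈ 0.247 in

Adjust CN=39 to AMC I: 4.2·39/(10 − 0.058·39) → (819/5) ÷ (3869/500) = 81900/3869 ≈ 21.168
Max retention: S = 1000/(81900/3869) − 10 = 30500/819 in (≈ 37.241 in)
Ia = 0.2·(30500/819) = 6100/819 in ≈ 7.448 in
P − Ia = 10.610 − 7.448 = 258959/81900 ≈ 3.162 in (> 0, runoff occurs)
Runoff Q = (P−Ia)²/(P−Ia+S) = (3.162)²/(3.162+37.241) = 67059763681/271003742100 ≈ 0.247 in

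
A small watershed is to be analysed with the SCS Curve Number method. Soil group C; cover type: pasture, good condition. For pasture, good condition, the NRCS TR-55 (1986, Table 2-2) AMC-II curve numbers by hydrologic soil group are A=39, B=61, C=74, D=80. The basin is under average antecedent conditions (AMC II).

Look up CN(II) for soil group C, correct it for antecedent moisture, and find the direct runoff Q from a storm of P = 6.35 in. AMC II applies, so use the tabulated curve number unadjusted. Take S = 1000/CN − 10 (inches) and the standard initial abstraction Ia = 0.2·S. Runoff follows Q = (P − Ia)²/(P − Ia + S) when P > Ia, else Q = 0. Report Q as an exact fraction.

Q = 17464041/5016460 in ≈ 3.481 in

NRCS table: pasture, good condition, soil group C → CN(II) = 74
CN(II) = 74; AMC II needs no correction.
Retention S: 1000/CN − 10 with CN=74.000 → S = 130/37 ≈ 3.514 in
Initial abstraction Ia = S/5 = (130/37)/5 = 26/37 ≈ 0.703 in
Since P=6.350 > Ia=0.703: effective rainfall P−Ia = 4179/740 in
Runoff Q = (P−Ia)²/(P−Ia+S) = (5.647)²/(5.647+3.514) = 17464041/5016460 ≈ 3.481 in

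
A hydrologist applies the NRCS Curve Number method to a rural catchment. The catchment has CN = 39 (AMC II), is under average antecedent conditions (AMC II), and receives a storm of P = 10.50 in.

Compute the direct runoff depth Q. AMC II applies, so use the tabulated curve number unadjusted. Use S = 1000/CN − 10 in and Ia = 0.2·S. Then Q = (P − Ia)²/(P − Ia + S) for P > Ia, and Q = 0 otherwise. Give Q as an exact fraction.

Q = 66125/28002 in ≈ 2.361 in

AMC II — tabulated CN = 39 applies directly.
Retention S: 1000/CN − 10 with CN=39.000 → S = 610/39 ≈ 15.641 in
Ia = 0.2·(610/39) = 122/39 in ≈ 3.128 in
Since P=10.500 > Ia=3.128: effective rainfall P−Ia = 575/78 in
Q = (575/78)²/((575/78) + 610/39) = (330625/6084)/(1795/78) = 66125/28002 in ≈ 2.361 in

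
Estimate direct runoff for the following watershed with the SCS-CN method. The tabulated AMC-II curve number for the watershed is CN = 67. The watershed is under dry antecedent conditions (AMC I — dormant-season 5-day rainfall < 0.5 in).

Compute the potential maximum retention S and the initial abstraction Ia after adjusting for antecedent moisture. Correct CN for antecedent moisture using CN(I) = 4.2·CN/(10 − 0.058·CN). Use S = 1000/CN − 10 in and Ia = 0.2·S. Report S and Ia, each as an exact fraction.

S = 5500/469 in ≈ 11.727 in; Ia = 1100/469 in ≈ 2.345 in

CN(I) from CN(II)=67: (4.2·67)/(10 − 0.058·67) = 46900/1019 ≈ 46.026
Retention S: 1000/CN − 10 with CN=46.026 → S = 5500/469 ≈ 11.727 in
Ia = 0.2S: 0.2·11.727 = 2.345 in (exactly 1100/469)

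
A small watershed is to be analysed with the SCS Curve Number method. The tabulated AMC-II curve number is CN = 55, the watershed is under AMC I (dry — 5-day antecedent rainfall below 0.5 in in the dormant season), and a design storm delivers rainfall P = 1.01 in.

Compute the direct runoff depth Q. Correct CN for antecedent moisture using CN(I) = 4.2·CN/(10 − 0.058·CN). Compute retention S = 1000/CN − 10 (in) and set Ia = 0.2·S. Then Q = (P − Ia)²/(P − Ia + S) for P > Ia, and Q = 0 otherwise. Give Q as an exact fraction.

Dry (AMC I): CN(I) = 4.2·55/(10 − 0.058·55) = 231/(681/100) = 7700/227 ≈ 33.921
Max retention: S = 1000/(7700/227) − 10 = 1500/77 in (≈ 19.481 in)
Initial abstraction Ia = S/5 = (1500/77)/5 = 300/77 ≈ 3.896 in
P = 1.010 ≤ Ia = 3.896 in: entire storm abstracted, Q = 0.

Q = 0 in ≈ 0.000 in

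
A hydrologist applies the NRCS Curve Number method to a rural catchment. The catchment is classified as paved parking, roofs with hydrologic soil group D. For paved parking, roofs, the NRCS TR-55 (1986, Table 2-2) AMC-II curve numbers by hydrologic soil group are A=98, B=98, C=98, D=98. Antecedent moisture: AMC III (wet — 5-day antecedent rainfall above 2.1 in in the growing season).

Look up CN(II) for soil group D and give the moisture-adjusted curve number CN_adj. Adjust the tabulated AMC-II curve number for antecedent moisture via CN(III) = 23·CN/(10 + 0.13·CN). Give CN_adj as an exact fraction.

CN_adj = 112700/1137 ≈ 99.120

NRCS table: paved parking, roofs, soil group D → CN(II) = 98
CN(III) from CN(II)=98: (23·98)/(10 + 0.13·98) = 112700/1137 ≈ 99.120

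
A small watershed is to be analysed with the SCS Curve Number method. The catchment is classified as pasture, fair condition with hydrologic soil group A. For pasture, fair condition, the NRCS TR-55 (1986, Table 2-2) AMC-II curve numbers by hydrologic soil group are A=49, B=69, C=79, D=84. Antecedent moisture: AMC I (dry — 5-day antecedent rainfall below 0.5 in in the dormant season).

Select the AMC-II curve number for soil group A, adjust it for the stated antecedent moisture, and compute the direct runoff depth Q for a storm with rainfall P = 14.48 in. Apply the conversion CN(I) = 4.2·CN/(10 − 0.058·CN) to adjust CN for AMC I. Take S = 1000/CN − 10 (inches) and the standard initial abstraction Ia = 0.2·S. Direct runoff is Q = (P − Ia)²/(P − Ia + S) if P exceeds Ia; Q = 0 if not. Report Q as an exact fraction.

NRCS table: pasture, fair condition, soil group A → CN(II) = 49
Dry (AMC I): CN(I) = 4.2·49/(10 − 0.058·49) = (1029/5)/(3579/500) = 34300/1193 ≈ 28.751
S = 1000/(34300/1193) − 10 = 8500/343 in ≈ 24.781 in
Ia = 0.2·(8500/343) = 1700/343 in ≈ 4.956 in
Excess rainfall: 14.480 − 4.956 = 9.524 in; P > Ia so Q > 0
Q: (81666/8575)² ÷ (294166/8575) = 3334667778/1261236725 in (≈ 2.644 in)

Q = 3334667778/1261236725 in ≈ 2.644 in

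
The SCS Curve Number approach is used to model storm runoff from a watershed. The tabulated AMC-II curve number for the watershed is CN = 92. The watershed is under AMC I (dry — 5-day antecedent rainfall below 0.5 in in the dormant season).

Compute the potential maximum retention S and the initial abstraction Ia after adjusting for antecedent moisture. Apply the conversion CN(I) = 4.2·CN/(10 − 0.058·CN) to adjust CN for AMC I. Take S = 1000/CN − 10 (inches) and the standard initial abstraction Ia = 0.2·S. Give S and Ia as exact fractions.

S = 1000/483 in ≈ 2.070 in; Ia = 200/483 in ≈ 0.414 in

Dry (AMC I): CN(I) = 4.2·92/(10 − 0.058·92) = (1932/5)/(583/125) = 48300/583 ≈ 82.847
Retention S: 1000/CN − 10 with CN=82.847 → S = 1000/483 ≈ 2.070 in
Ia = 0.2·(1000/483) = 200/483 in ≈ 0.414 in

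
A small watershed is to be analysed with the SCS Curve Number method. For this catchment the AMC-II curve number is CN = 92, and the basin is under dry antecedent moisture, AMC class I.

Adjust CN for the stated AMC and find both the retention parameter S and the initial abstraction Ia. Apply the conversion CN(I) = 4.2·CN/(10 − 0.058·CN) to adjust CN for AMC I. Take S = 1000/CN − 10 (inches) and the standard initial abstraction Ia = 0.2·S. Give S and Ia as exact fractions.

S = 1000/483 in ≈ 2.070 in; Ia = 200/483 in ≈ 0.414 in

Dry (AMC I): CN(I) = 4.2·92/(10 − 0.058·92) = (1932/5)/(583/125) = 48300/583 ≈ 82.847
Retention S: 1000/CN − 10 with CN=82.847 → S = 1000/483 ≈ 2.070 in
Ia = 0.2S: 0.2·2.070 = 0.414 in (exactly 200/483)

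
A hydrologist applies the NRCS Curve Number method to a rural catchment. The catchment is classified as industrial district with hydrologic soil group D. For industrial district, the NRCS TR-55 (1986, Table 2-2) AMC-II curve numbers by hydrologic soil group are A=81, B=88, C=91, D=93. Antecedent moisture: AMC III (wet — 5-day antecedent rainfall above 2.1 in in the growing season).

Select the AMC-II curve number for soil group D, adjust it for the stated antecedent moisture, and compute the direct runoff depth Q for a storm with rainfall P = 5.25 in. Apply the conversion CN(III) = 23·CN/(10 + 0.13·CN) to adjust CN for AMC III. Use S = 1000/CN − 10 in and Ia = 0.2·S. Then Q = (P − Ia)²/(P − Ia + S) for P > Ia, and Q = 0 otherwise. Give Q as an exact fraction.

NRCS table: industrial district, soil group D → CN(II) = 93
Wet (AMC III): CN(III) = 23·93/(10 + 0.13·93) = 2139/(2209/100) = 213900/2209 ≈ 96.831
Max retention: S = 1000/(213900/2209) − 10 = 700/2139 in (≈ 0.327 in)
Initial abstraction Ia = S/5 = (700/2139)/5 = 140/2139 ≈ 0.065 in
P − Ia = 5.250 − 0.065 = 44359/8556 ≈ 5.185 in (> 0, runoff occurs)
Runoff Q = (P−Ia)²/(P−Ia+S) = (5.185)²/(5.185+0.327) = 281102983/57641772 ≈ 4.877 in

Q = 281102983/57641772 in ≈ 4.877 in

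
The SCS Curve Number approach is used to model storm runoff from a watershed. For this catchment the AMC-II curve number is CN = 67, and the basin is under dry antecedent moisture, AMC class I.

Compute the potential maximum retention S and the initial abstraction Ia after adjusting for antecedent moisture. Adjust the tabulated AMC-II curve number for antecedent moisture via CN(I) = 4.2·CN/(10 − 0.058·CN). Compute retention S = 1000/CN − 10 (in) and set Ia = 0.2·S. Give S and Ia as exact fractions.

S = 5500/469 in ≈ 11.727 in; Ia = 1100/469 in ≈ 2.345 in

CN(I) from CN(II)=67: (4.2·67)/(10 − 0.058·67) = 46900/1019 ≈ 46.026
Max retention: S = 1000/(46900/1019) − 10 = 5500/469 in (≈ 11.727 in)
Ia = 0.2S: 0.2·11.727 = 2.345 in (exactly 1100/469)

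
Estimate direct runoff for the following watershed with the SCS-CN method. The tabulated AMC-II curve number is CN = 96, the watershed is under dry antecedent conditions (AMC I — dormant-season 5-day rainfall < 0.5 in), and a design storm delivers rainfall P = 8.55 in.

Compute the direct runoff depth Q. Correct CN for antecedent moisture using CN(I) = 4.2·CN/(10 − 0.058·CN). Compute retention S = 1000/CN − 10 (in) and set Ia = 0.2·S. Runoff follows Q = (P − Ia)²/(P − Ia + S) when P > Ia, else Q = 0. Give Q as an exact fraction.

CN(I) from CN(II)=96: (4.2·96)/(10 − 0.058·96) = 25200/277 ≈ 90.975
S = 1000/(25200/277) − 10 = 125/126 in ≈ 0.992 in
Initial abstraction Ia = S/5 = (125/126)/5 = 25/126 ≈ 0.198 in
P − Ia = 8.550 − 0.198 = 10523/1260 ≈ 8.352 in (> 0, runoff occurs)
Q = (10523/1260)²/((10523/1260) + 125/126) = (110733529/1587600)/(11773/1260) = 110733529/14833980 in ≈ 7.465 in

Q = 110733529/14833980 in ≈ 7.465 in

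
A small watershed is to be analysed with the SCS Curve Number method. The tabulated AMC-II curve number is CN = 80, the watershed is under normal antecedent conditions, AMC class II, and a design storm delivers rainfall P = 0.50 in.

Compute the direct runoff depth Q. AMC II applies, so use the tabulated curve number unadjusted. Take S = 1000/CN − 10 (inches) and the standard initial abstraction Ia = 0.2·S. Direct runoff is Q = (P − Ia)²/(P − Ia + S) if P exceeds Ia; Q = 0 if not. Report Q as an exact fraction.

Q = 0 in ≈ 0.000 in

Average conditions: CN = 80 (no AMC adjustment).
Max retention: S = 1000/80 − 10 = 5/2 in (≈ 2.500 in)
Ia = 0.2·(5/2) = 1/2 in ≈ 0.500 in
P = 0.500 ≤ Ia = 0.500 in: entire storm abstracted, Q = 0.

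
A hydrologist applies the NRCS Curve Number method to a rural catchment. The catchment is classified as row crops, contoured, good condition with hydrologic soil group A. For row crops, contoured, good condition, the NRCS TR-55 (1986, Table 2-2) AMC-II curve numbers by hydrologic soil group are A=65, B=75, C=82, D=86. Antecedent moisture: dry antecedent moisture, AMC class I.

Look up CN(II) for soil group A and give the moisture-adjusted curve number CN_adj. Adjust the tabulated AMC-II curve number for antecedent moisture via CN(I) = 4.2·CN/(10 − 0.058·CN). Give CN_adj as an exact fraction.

NRCS table: row crops, contoured, good condition, soil group A → CN(II) = 65
Dry (AMC I): CN(I) = 4.2·65/(10 − 0.058·65) = 273/(623/100) = 3900/89 ≈ 43.820

CN_adj = 3900/89 ≈ 43.820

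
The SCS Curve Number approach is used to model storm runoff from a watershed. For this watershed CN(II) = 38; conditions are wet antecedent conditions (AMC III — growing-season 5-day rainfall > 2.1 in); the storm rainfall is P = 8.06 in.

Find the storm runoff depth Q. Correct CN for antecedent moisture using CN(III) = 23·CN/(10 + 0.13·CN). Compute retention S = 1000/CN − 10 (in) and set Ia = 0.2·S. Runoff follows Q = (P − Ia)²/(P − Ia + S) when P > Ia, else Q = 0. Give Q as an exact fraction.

Wet (AMC III): CN(III) = 23·38/(10 + 0.13·38) = 874/(747/50) = 43700/747 ≈ 58.501
Max retention: S = 1000/(43700/747) − 10 = 3100/437 in (≈ 7.094 in)
Ia = 0.2·(3100/437) = 620/437 in ≈ 1.419 in
Since P=8.060 > Ia=1.419: effective rainfall P−Ia = 145111/21850 in
Q = (145111/21850)²/((145111/21850) + 3100/437) = (21057202321/477422500)/(300111/21850) = 679264591/211529850 in ≈ 3.211 in

Q = 679264591/211529850 in ≈ 3.211 in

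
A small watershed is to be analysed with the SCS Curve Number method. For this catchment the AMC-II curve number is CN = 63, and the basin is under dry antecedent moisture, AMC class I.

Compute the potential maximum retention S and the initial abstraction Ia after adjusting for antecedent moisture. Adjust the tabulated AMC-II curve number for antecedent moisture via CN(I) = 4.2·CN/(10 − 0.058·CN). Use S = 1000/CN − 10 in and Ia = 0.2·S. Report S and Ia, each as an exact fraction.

S = 18500/1323 in ≈ 13.983 in; Ia = 3700/1323 in ≈ 2.797 in

Adjust CN=63 to AMC I: 4.2·63/(10 − 0.058·63) → (1323/5) ÷ (3173/500) = 132300/3173 ≈ 41.696
Max retention: S = 1000/(132300/3173) − 10 = 18500/1323 in (≈ 13.983 in)
Ia = 0.2S: 0.2·13.983 = 2.797 in (exactly 3700/1323)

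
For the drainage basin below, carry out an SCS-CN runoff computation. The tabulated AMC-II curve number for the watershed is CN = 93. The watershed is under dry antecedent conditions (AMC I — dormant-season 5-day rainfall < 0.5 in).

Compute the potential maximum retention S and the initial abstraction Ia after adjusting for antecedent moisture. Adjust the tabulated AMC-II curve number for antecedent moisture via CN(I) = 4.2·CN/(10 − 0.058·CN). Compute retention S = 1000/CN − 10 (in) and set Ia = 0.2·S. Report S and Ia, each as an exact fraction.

S = 500/279 in ≈ 1.792 in; Ia = 100/279 in ≈ 0.358 in

Dry (AMC I): CN(I) = 4.2·93/(10 − 0.058·93) = (1953/5)/(2303/500) = 27900/329 ≈ 84.802
Max retention: S = 1000/(27900/329) − 10 = 500/279 in (≈ 1.792 in)
Ia = 0.2S: 0.2·1.792 = 0.358 in (exactly 100/279)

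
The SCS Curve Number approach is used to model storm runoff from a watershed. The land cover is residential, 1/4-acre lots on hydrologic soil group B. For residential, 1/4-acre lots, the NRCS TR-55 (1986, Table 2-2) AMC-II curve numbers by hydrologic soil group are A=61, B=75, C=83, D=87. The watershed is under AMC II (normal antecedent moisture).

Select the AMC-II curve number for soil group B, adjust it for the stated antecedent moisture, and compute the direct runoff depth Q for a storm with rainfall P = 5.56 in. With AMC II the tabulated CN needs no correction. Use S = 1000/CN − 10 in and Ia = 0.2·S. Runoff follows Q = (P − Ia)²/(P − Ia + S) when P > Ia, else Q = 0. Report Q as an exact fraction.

Q = 134689/46275 in ≈ 2.911 in

NRCS table: residential, 1/4-acre lots, soil group B → CN(II) = 75
Average conditions: CN = 75 (no AMC adjustment).
S = 1000/75 − 10 = 10/3 in ≈ 3.333 in
Initial abstraction Ia = S/5 = (10/3)/5 = 2/3 ≈ 0.667 in
Excess rainfall: 5.560 − 0.667 = 4.893 in; P > Ia so Q > 0
Runoff Q = (P−Ia)²/(P−Ia+S) = (4.893)²/(4.893+3.333) = 134689/46275 ≈ 2.911 in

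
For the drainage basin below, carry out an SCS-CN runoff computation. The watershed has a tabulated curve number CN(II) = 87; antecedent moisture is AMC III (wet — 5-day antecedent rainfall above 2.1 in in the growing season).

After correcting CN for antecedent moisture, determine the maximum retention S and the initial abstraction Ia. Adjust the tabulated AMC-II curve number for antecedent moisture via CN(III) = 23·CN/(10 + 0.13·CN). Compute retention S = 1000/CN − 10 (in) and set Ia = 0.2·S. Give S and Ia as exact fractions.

S = 1300/2001 in ≈ 0.650 in; Ia = 260/2001 in ≈ 0.130 in

CN(III) from CN(II)=87: (23·87)/(10 + 0.13·87) = 200100/2131 ≈ 93.900
S = 1000/(200100/2131) − 10 = 1300/2001 in ≈ 0.650 in
Ia = 0.2S: 0.2·0.650 = 0.130 in (exactly 260/2001)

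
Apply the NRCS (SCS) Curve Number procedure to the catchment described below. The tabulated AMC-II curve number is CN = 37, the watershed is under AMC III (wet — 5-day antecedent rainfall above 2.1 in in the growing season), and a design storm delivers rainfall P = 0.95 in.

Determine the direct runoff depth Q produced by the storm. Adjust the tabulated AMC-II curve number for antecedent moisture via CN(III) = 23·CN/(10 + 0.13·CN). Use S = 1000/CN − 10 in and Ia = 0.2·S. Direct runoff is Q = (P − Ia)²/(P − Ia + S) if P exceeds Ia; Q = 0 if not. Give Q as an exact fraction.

Q = 0 in ≈ 0.000 in

CN(III) from CN(II)=37: (23·37)/(10 + 0.13·37) = 85100/1481 ≈ 57.461
Max retention: S = 1000/(85100/1481) − 10 = 6300/851 in (≈ 7.403 in)
Ia = 0.2·(6300/851) = 1260/851 in ≈ 1.481 in
P = 0.950 ≤ Ia = 1.481 in: entire storm abstracted, Q = 0.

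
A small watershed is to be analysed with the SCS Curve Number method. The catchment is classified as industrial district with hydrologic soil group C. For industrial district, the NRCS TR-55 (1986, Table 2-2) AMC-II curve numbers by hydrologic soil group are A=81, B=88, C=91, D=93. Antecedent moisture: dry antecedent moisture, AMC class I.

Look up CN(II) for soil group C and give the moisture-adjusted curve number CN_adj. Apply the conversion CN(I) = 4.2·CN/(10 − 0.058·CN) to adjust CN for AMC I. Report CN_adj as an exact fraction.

NRCS table: industrial district, soil group C → CN(II) = 91
Dry (AMC I): CN(I) = 4.2·91/(10 − 0.058·91) = (1911/5)/(2361/500) = 63700/787 ≈ 80.940

CN_adj = 63700/787 ≈ 80.940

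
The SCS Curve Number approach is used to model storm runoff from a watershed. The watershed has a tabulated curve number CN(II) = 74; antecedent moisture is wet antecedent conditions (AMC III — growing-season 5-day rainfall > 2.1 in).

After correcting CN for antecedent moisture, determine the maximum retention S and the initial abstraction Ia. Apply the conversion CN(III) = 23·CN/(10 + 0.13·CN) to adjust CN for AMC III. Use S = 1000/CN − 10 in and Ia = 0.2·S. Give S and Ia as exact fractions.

CN(III) from CN(II)=74: (23·74)/(10 + 0.13·74) = 85100/981 ≈ 86.748
S = 1000/(85100/981) − 10 = 1300/851 in ≈ 1.528 in
Ia = 0.2S: 0.2·1.528 = 0.306 in (exactly 260/851)

S = 1300/851 in ≈ 1.528 in; Ia = 260/851 in ≈ 0.306 in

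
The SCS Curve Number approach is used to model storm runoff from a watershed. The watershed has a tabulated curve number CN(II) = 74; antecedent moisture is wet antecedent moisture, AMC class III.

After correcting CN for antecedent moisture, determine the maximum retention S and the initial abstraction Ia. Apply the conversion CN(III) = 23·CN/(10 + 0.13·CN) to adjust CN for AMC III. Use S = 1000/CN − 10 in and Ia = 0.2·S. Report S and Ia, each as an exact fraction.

Adjust CN=74 to AMC III: 23·74/(10 + 0.13·74) → 1702 ÷ (981/50) = 85100/981 ≈ 86.748
Retention S: 1000/CN − 10 with CN=86.748 → S = 1300/851 ≈ 1.528 in
Ia = 0.2·(1300/851) = 260/851 in ≈ 0.306 in

S = 1300/851 in ≈ 1.528 in; Ia = 260/851 in ≈ 0.306 in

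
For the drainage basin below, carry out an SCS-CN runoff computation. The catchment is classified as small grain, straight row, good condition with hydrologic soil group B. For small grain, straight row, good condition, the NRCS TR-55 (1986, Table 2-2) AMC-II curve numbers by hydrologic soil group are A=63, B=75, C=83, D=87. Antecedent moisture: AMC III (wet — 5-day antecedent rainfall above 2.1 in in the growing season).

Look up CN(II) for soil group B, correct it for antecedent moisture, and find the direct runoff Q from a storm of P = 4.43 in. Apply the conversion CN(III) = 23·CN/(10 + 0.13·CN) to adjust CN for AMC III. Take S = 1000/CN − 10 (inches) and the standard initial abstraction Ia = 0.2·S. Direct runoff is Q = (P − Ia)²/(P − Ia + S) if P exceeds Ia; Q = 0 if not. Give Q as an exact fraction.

NRCS table: small grain, straight row, good condition, soil group B → CN(II) = 75
Wet (AMC III): CN(III) = 23·75/(10 + 0.13·75) = 1725/(79/4) = 6900/79 ≈ 87.342
Max retention: S = 1000/(6900/79) − 10 = 100/69 in (≈ 1.449 in)
Ia = 0.2S: 0.2·1.449 = 0.290 in (exactly 20/69)
Excess rainfall: 4.430 − 0.290 = 4.140 in; P > Ia so Q > 0
Q = (28567/6900)²/((28567/6900) + 100/69) = (816073489/47610000)/(38567/6900) = 816073489/266112300 in ≈ 3.067 in

Q = 816073489/266112300 in ≈ 3.067 in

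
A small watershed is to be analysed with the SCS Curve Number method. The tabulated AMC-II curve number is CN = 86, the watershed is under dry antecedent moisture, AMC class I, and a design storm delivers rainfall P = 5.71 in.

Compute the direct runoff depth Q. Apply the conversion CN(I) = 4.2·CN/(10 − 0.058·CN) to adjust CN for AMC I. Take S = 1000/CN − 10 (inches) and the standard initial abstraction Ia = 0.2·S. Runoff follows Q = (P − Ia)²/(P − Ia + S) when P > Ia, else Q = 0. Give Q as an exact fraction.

Q = 4052468281/1466201100 in ≈ 2.764 in

CN(I) from CN(II)=86: (4.2·86)/(10 − 0.058·86) = 12900/179 ≈ 72.067
Retention S: 1000/CN − 10 with CN=72.067 → S = 500/129 ≈ 3.876 in
Initial abstraction Ia = S/5 = (500/129)/5 = 100/129 ≈ 0.775 in
Excess rainfall: 5.710 − 0.775 = 4.935 in; P > Ia so Q > 0
Q = (63659/12900)²/((63659/12900) + 500/129) = (4052468281/166410000)/(113659/12900) = 4052468281/1466201100 in ≈ 2.764 in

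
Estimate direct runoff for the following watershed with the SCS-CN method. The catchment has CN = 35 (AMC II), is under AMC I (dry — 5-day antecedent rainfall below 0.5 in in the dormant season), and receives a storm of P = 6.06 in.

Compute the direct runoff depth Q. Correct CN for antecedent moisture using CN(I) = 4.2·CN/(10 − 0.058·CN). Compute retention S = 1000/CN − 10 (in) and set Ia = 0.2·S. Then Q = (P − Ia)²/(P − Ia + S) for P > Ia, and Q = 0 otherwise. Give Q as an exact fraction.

Dry (AMC I): CN(I) = 4.2·35/(10 − 0.058·35) = 147/(797/100) = 14700/797 ≈ 18.444
Max retention: S = 1000/(14700/797) − 10 = 6500/147 in (≈ 44.218 in)
Ia = 0.2·(6500/147) = 1300/147 in ≈ 8.844 in
P = 6.060 ≤ Ia = 8.844 in: entire storm abstracted, Q = 0.

Q = 0 in ≈ 0.000 in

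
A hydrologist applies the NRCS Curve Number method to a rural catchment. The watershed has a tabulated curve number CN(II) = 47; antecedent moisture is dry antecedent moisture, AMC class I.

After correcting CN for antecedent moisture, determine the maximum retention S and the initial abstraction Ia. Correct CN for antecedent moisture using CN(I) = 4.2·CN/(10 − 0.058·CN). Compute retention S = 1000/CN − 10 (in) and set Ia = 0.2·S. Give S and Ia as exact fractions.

S = 26500/987 in ≈ 26.849 in; Ia = 5300/987 in ≈ 5.370 in

Dry (AMC I): CN(I) = 4.2·47/(10 − 0.058·47) = (987/5)/(3637/500) = 98700/3637 ≈ 27.138
S = 1000/(98700/3637) − 10 = 26500/987 in ≈ 26.849 in
Initial abstraction Ia = S/5 = (26500/987)/5 = 5300/987 ≈ 5.370 in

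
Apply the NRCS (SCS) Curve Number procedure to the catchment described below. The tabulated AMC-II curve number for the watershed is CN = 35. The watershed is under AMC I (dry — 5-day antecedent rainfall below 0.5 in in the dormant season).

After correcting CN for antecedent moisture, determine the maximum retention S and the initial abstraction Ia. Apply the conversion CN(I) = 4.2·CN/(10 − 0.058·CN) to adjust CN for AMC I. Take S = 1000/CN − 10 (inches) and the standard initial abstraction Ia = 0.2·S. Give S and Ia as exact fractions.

Dry (AMC I): CN(I) = 4.2·35/(10 − 0.058·35) = 147/(797/100) = 14700/797 ≈ 18.444
Max retention: S = 1000/(14700/797) − 10 = 6500/147 in (≈ 44.218 in)
Initial abstraction Ia = S/5 = (6500/147)/5 = 1300/147 ≈ 8.844 in

S = 6500/147 in ≈ 44.218 in; Ia = 1300/147 in ≈ 8.844 in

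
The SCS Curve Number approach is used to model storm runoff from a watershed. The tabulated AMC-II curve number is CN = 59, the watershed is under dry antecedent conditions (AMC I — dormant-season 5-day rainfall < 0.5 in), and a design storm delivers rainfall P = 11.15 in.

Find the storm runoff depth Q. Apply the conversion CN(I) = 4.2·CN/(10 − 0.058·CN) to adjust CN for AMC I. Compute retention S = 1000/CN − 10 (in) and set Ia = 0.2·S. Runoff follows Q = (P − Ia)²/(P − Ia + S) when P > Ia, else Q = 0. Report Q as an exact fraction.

Adjust CN=59 to AMC I: 4.2·59/(10 − 0.058·59) → (1239/5) ÷ (3289/500) = 123900/3289 ≈ 37.671
S = 1000/(123900/3289) − 10 = 20500/1239 in ≈ 16.546 in
Ia = 0.2·(20500/1239) = 4100/1239 in ≈ 3.309 in
P − Ia = 11.150 − 3.309 = 194297/24780 ≈ 7.841 in (> 0, runoff occurs)
Q = (194297/24780)²/((194297/24780) + 20500/1239) = (37751324209/614048400)/(604297/24780) = 37751324209/14974479660 in ≈ 2.521 in

Q = 37751324209/14974479660 in ≈ 2.521 in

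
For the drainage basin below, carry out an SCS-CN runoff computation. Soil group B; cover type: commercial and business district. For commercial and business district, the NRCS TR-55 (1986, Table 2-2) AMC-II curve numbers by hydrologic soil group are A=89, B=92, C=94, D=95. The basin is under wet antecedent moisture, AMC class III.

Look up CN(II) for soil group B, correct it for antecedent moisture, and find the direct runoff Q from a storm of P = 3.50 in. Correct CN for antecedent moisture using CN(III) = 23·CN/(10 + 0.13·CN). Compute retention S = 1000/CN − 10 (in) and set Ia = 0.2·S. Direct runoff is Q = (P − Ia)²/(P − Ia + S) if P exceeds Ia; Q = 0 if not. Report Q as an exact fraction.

Q = 13126129/4256334 in ≈ 3.084 in

NRCS table: commercial and business district, soil group B → CN(II) = 92
CN(III) from CN(II)=92: (23·92)/(10 + 0.13·92) = 52900/549 ≈ 96.357
Max retention: S = 1000/(52900/549) − 10 = 200/529 in (≈ 0.378 in)
Initial abstraction Ia = S/5 = (200/529)/5 = 40/529 ≈ 0.076 in
Since P=3.500 > Ia=0.076: effective rainfall P−Ia = 3623/1058 in
Runoff Q = (P−Ia)²/(P−Ia+S) = (3.424)²/(3.424+0.378) = 13126129/4256334 ≈ 3.084 in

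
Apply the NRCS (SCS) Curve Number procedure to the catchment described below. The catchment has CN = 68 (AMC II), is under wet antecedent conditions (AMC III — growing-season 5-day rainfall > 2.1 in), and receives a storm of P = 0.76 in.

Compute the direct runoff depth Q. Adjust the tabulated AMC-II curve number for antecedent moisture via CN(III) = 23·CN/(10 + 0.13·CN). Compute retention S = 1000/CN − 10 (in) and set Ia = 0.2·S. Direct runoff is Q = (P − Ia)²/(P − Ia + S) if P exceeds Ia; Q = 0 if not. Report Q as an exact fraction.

Q = 11758041/229018475 in ≈ 0.051 in

CN(III) from CN(II)=68: (23·68)/(10 + 0.13·68) = 39100/471 ≈ 83.015
S = 1000/(39100/471) − 10 = 800/391 in ≈ 2.046 in
Initial abstraction Ia = S/5 = (800/391)/5 = 160/391 ≈ 0.409 in
Excess rainfall: 0.760 − 0.409 = 0.351 in; P > Ia so Q > 0
Q: (3429/9775)² ÷ (23429/9775) = 11758041/229018475 in (≈ 0.051 in)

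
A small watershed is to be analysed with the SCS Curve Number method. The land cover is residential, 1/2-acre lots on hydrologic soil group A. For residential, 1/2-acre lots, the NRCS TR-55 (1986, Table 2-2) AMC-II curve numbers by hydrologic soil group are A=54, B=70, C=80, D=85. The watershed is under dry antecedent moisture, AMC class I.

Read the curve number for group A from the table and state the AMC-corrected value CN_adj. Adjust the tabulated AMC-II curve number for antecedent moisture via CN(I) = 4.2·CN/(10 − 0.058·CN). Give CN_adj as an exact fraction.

CN_adj = 56700/1717 ≈ 33.023

NRCS table: residential, 1/2-acre lots, soil group A → CN(II) = 54
Dry (AMC I): CN(I) = 4.2·54/(10 − 0.058·54) = (1134/5)/(1717/250) = 56700/1717 ≈ 33.023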